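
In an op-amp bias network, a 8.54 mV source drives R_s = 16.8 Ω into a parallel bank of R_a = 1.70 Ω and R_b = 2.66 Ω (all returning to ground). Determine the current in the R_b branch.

I ≈ 0.187 mA

Equivalent of the parallel group: R_p = 1.037 Ω.
Node voltage V_A = V_DC · R_p/(R_s + R_p) = 8.54 × 0.05815 = 0.4966 mV.
I(R_b) = V_A / R_b = 0.4966/2.66 = 0.1867 mA.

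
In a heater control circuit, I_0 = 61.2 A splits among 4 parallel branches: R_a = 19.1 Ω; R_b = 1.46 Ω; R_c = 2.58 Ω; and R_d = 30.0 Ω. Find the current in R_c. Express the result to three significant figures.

I ≈ 20.5 A

Conductances: ΣG = 1/19.1 + 1/1.46 + 1/2.58 + 1/30.0 = 1.158 (1/Ω).
By the current-divider rule, I = I_0 · G_k/ΣG = 61.2 × 0.3346 = 20.48 A.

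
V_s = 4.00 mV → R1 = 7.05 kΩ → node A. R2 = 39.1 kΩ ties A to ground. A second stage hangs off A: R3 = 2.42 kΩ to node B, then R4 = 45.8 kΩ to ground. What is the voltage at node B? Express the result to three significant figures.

The second stage (R3 + R4 = 48.22 kΩ) loads node A in parallel with R2.
R2 ‖ (R3+R4) = 21.59 kΩ.
First divider: V_A = V_s · 21.59/(7.05 + 21.59) = 3.015 mV.
Stage 2 is unloaded, so V_B = V_A · R4/(R3+R4) = 3.015 × 45.8/48.22 = 2.864 mV.

V_B ≈ 2.86 mV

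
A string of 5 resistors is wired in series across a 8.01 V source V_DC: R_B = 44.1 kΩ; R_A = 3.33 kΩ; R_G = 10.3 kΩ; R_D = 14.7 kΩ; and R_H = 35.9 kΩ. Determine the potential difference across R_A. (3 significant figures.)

ΣR = 44.1 + 3.33 + 10.3 + 14.7 + 35.9 = 108.3 kΩ.
By the voltage-divider rule, V = 8.01 × 3.330/108.3 = 0.2462 V.

V ≈ 0.246 V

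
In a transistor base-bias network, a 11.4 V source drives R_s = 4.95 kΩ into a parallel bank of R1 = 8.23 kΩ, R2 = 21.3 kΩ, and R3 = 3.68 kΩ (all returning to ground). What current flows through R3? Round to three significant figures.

Combine the parallel branches: R_p = (1/8.23 + 1/21.3 + 1/3.68)⁻¹ = 2.272 kΩ.
Node voltage V_A = V_in · R_p/(R_s + R_p) = 11.4 × 0.3146 = 3.586 V.
Branch current I = V_A/R3 = 3.586/3.68 = 0.9745 mA.

I ≈ 0.974 mA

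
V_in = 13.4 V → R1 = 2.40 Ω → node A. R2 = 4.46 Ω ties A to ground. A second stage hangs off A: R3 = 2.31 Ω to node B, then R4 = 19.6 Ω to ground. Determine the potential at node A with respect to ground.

V_A ≈ 8.13 V

The second stage (R3 + R4 = 21.91 Ω) loads node A in parallel with R2.
Effective lower resistance at A: R2 ‖ 21.91 = 3.706 Ω.
First divider: V_A = V_in · 3.706/(2.40 + 3.706) = 8.133 V.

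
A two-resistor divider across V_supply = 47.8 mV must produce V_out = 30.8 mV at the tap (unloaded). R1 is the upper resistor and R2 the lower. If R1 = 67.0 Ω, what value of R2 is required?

The divider ratio is R2/(R1+R2) = 30.8/47.8 = 0.6444.
Rearranging, R2 = R1·k/(1−k) = 67.0 × 1.812 = 121.4 Ω.

R2 ≈ 121 Ω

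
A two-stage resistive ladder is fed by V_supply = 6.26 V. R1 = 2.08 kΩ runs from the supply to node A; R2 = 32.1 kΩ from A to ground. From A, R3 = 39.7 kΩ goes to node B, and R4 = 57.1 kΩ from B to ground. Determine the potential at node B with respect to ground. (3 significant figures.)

Looking into the second stage from A: R3 + R4 = 96.80 kΩ appears in parallel with R2.
R2 ‖ (R3+R4) = 24.11 kΩ.
So V_A = 6.26 × 0.9206 = 5.763 V.
V_B = V_A × 0.5899 = 3.399 V.

V_B ≈ 3.40 V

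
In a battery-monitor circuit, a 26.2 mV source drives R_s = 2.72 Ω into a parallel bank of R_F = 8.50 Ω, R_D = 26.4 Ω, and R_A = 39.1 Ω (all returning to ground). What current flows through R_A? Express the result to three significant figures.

Parallel bank: R_p = 1/(1/8.50 + 1/26.4 + 1/39.1) = 5.522 Ω.
V_A by voltage divider: V_A = 26.2 × 5.522/(2.72 + 5.522) = 17.55 mV.
Branch current I = V_A/R_A = 17.55/39.1 = 0.4489 mA.

I ≈ 0.449 mA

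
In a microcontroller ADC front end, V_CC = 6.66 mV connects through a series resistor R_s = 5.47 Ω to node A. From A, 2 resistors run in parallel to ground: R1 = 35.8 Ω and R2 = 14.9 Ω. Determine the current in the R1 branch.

Combine the parallel branches: R_p = (1/35.8 + 1/14.9)⁻¹ = 10.52 Ω.
V_A by voltage divider: V_A = 6.66 × 10.52/(5.47 + 10.52) = 4.382 mV.
Branch current I = V_A/R1 = 4.382/35.8 = 0.1224 mA.

I ≈ 0.122 mA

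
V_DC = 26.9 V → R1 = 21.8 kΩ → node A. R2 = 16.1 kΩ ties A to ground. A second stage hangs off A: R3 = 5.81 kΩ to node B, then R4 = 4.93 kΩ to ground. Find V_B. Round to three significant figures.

The second stage (R3 + R4 = 10.74 kΩ) loads node A in parallel with R2.
Effective lower resistance at A: R2 ‖ 10.74 = 6.442 kΩ.
V_A = 26.9 × 6.442/(21.8 + 6.442) = 6.136 V.
Stage 2 is unloaded, so V_B = V_A · R4/(R3+R4) = 6.136 × 4.93/10.74 = 2.817 V.

V_B ≈ 2.82 V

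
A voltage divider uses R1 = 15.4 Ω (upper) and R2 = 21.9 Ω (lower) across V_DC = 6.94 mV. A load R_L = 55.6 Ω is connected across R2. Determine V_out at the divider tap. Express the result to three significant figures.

R2 ‖ R_L = (21.9 × 55.6)/(21.9 + 55.6) = 15.71 Ω.
Voltage divider with the loaded lower leg: V_out = 6.94 × 15.71/(15.4 + 15.71) = 6.94 × 0.5050 = 3.505 mV.
(Unloaded it would be 4.07 mV; the load pulls it down.)

V_out ≈ 3.50 mV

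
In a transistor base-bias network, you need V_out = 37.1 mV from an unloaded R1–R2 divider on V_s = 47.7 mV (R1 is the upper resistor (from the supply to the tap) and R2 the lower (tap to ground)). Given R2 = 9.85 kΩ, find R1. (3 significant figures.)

Required fraction k = V_out/V_s = 0.7778.
So R1 = R2 · (V_s/V_out − 1) = 9.85 × (47.7/37.1 − 1) = 9.85 × 0.2857 = 2.814 kΩ.

R1 ≈ 2.81 kΩ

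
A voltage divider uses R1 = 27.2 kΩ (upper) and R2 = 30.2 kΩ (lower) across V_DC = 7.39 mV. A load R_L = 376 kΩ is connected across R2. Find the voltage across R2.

R2 ‖ R_L = (30.2 × 376)/(30.2 + 376) = 27.95 kΩ.
Now apply the divider: V_out = 7.39 × 0.5068 = 3.746 mV.

V_out ≈ 3.75 mV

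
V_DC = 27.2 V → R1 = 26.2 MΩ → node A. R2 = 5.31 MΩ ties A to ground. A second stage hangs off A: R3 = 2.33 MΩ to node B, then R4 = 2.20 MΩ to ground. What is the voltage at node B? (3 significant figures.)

The second stage (R3 + R4 = 4.530 MΩ) loads node A in parallel with R2.
R2 ‖ (R3+R4) = 2.445 MΩ.
First divider: V_A = V_DC · 2.445/(26.2 + 2.445) = 2.321 V.
Then the unloaded second divider: V_B = V_A × R4/(R3+R4) = 2.321 × 0.4857 = 1.127 V.

V_B ≈ 1.13 V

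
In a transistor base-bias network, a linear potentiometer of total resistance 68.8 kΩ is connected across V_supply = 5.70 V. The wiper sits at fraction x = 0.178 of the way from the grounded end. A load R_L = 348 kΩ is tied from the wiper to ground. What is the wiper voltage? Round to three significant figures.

Split the track: R_lower = x·R_p = 12.25 kΩ, R_upper = (1−x)·R_p = 56.55 kΩ.
(x·R_p) ‖ R_L = 11.83 kΩ.
Then V_out = V_supply · 11.83/(56.55 + 11.83) = 0.9861 V.

V_out ≈ 0.986 V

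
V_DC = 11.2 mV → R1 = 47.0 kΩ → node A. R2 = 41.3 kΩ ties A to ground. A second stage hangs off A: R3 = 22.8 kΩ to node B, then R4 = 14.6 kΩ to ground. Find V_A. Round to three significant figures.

Node A sees R2 in parallel with the series input of stage 2, R3 + R4 = 37.40 kΩ.
Effective lower resistance at A: R2 ‖ 37.40 = 19.63 kΩ.
So V_A = 11.2 × 0.2946 = 3.299 mV.

V_A ≈ 3.30 mV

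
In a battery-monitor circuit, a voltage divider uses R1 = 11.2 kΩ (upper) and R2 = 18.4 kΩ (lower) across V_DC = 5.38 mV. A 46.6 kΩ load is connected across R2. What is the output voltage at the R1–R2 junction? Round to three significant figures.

R2 ‖ R_L = (18.4 × 46.6)/(18.4 + 46.6) = 13.19 kΩ.
Now apply the divider: V_out = 5.38 × 0.5408 = 2.910 mV.

V_out ≈ 2.91 mV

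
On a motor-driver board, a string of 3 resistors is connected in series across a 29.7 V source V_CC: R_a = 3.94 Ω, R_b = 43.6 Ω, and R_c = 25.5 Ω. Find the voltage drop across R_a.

V ≈ 1.60 V

Total series resistance ΣR = 3.94 + 43.6 + 25.5 = 73.04 Ω.
V = V_CC · R/ΣR = 29.7 × 0.05394 = 1.602 V.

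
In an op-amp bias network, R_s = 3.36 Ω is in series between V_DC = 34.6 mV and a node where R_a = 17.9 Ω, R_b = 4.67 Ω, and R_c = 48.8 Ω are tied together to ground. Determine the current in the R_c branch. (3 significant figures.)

I ≈ 0.359 mA

Combine the parallel branches: R_p = (1/17.9 + 1/4.67 + 1/48.8)⁻¹ = 3.442 Ω.
V_A by voltage divider: V_A = 34.6 × 3.442/(3.36 + 3.442) = 17.51 mV.
Branch current I = V_A/R_c = 17.51/48.8 = 0.3588 mA.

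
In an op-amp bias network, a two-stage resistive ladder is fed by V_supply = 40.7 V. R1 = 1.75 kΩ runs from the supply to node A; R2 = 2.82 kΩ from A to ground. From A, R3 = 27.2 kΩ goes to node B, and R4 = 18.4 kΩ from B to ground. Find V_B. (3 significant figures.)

Node A sees R2 in parallel with the series input of stage 2, R3 + R4 = 45.60 kΩ.
Effective lower resistance at A: R2 ‖ 45.60 = 2.656 kΩ.
First divider: V_A = V_supply · 2.656/(1.75 + 2.656) = 24.53 V.
V_B = V_A × 0.4035 = 9.900 V.

V_B ≈ 9.90 V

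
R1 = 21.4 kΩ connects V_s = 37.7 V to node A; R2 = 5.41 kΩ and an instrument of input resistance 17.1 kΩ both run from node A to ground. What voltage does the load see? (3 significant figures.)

V_out ≈ 6.07 V

The load sits in parallel with R2, giving an effective lower resistance R2' = R2·R_L/(R2+R_L) = 4.110 kΩ.
Now apply the divider: V_out = 37.7 × 0.1611 = 6.074 V.
(Unloaded it would be 7.61 V; the load pulls it down.)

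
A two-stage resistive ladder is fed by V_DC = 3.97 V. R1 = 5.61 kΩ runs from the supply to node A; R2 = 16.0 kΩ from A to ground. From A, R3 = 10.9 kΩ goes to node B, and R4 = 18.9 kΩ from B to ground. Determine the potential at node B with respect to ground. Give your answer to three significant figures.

The second stage (R3 + R4 = 29.80 kΩ) loads node A in parallel with R2.
R2 ‖ (R3+R4) = 10.41 kΩ.
First divider: V_A = V_DC · 10.41/(5.61 + 10.41) = 2.580 V.
Stage 2 is unloaded, so V_B = V_A · R4/(R3+R4) = 2.580 × 18.9/29.80 = 1.636 V.

V_B ≈ 1.64 V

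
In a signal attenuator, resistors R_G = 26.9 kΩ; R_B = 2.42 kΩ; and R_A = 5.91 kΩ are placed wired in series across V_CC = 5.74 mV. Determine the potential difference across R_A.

V ≈ 0.963 mV

Series total: ΣR = 26.9 + 2.42 + 5.91 = 35.23 kΩ.
By the voltage-divider rule, V = 5.74 × 5.910/35.23 = 0.9629 mV.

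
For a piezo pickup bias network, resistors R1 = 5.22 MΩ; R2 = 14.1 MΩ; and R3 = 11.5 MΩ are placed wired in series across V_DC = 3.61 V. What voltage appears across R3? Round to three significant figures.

ΣR = 5.22 + 14.1 + 11.5 = 30.82 MΩ.
V = V_DC · R/ΣR = 3.61 × 0.3731 = 1.347 V.

V ≈ 1.35 V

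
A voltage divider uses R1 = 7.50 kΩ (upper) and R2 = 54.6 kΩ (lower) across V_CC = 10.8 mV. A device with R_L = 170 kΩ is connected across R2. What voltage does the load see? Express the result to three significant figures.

V_out ≈ 9.14 mV

First combine the lower leg with the load: R2 ‖ R_L = 41.33 kΩ.
Now apply the divider: V_out = 10.8 × 0.8464 = 9.141 mV.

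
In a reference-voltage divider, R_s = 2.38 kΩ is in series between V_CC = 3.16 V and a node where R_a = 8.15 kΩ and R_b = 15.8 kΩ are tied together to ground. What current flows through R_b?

I ≈ 0.139 mA

Parallel bank: R_p = 1/(1/8.15 + 1/15.8) = 5.377 kΩ.
V_A = 3.16 × 5.377/7.757 = 2.190 V.
Branch current I = V_A/R_b = 2.190/15.8 = 0.1386 mA.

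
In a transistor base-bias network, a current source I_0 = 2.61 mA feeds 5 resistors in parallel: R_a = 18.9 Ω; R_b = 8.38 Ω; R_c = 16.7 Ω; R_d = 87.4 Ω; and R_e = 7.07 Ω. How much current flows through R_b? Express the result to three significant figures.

I ≈ 0.809 mA

Conductances: ΣG = 1/18.9 + 1/8.38 + 1/16.7 + 1/87.4 + 1/7.07 = 0.3850 (1/Ω).
By the current-divider rule, I = I_0 · G_k/ΣG = 2.61 × 0.3099 = 0.8090 mA.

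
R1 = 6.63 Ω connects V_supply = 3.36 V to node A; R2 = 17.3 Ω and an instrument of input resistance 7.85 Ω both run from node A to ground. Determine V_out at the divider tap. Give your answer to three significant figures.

V_out ≈ 1.51 V

R2 ‖ R_L = (17.3 × 7.85)/(17.3 + 7.85) = 5.400 Ω.
Now apply the divider: V_out = 3.36 × 0.4489 = 1.508 V.
(Unloaded it would be 2.43 V; the load pulls it down.)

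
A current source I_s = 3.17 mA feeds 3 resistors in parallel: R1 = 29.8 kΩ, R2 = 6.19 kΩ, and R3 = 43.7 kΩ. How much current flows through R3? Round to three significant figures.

I ≈ 0.333 mA

Total conductance ΣG = 1/29.8 + 1/6.19 + 1/43.7 = 0.2180 (units of 1/kΩ).
By the current-divider rule, I = I_s · G_k/ΣG = 3.17 × 0.1050 = 0.3328 mA.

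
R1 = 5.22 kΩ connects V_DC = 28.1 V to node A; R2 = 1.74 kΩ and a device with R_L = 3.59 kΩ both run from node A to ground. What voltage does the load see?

V_out ≈ 5.15 V

R2 ‖ R_L = (1.74 × 3.59)/(1.74 + 3.59) = 1.172 kΩ.
Then V_out = V_DC · R2'/(R1 + R2') = 28.1 × 1.172/6.392 = 5.152 V.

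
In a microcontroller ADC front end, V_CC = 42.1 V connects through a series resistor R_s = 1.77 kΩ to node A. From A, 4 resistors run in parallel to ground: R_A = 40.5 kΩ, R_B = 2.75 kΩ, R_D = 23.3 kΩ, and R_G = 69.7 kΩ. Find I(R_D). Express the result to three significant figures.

Parallel bank: R_p = 1/(1/40.5 + 1/2.75 + 1/23.3 + 1/69.7) = 2.244 kΩ.
Node voltage V_A = V_CC · R_p/(R_s + R_p) = 42.1 × 0.5591 = 23.54 V.
I(R_D) = V_A / R_D = 23.54/23.3 = 1.010 mA.
(Check via current divider: I_total = 10.49 mA; share G_k/ΣG = 0.09632 → same result.)

I ≈ 1.01 mA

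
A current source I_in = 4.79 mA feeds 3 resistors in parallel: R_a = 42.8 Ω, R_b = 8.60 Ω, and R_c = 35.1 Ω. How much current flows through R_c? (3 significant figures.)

ΣG = 1/42.8 + 1/8.60 + 1/35.1 = 0.1681.
By the current-divider rule, I = I_in · G_k/ΣG = 4.79 × 0.1694 = 0.8117 mA.

I ≈ 0.812 mA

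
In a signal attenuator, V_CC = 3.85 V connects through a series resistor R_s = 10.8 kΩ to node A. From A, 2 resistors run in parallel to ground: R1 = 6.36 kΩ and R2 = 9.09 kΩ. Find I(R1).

Parallel bank: R_p = 1/(1/6.36 + 1/9.09) = 3.742 kΩ.
Node voltage V_A = V_CC · R_p/(R_s + R_p) = 3.85 × 0.2573 = 0.9907 V.
I(R1) = V_A / R1 = 0.9907/6.36 = 0.1558 mA.

I ≈ 0.156 mA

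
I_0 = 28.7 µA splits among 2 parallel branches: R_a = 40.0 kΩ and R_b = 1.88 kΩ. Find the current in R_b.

Two-branch current divider: I_k = I_0 · R_other/(R_1 + R_2).
So I = 28.7 × 40.0/41.88 = 27.41 µA.

I ≈ 27.4 µA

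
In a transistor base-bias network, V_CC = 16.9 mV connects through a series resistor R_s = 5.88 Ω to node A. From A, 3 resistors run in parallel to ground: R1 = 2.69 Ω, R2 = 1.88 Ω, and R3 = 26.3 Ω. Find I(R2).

Equivalent of the parallel group: R_p = 1.062 Ω.
V_A = 16.9 × 1.062/6.942 = 2.585 mV.
Branch current I = V_A/R2 = 2.585/1.88 = 1.375 mA.

I ≈ 1.38 mA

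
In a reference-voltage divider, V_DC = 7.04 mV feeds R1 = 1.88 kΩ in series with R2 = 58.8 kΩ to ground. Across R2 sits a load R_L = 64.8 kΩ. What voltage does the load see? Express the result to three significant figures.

V_out ≈ 6.64 mV

First combine the lower leg with the load: R2 ‖ R_L = 30.83 kΩ.
Voltage divider with the loaded lower leg: V_out = 7.04 × 30.83/(1.88 + 30.83) = 7.04 × 0.9425 = 6.635 mV.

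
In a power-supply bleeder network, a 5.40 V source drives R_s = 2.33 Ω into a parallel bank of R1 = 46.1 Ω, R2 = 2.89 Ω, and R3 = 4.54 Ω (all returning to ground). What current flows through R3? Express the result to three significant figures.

I ≈ 0.502 A

Parallel bank: R_p = 1/(1/46.1 + 1/2.89 + 1/4.54) = 1.701 Ω.
V_A by voltage divider: V_A = 5.40 × 1.701/(2.33 + 1.701) = 2.278 V.
Branch current I = V_A/R3 = 2.278/4.54 = 0.5019 A.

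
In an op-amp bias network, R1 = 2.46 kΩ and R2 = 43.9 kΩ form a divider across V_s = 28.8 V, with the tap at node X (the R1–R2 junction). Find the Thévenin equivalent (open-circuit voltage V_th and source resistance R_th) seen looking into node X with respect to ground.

V_th is the unloaded tap voltage: V_s · R2/(R1+R2) = 28.8 × 0.9469 = 27.27 V.
Zeroing V_s shorts the top of R1 to ground, so R_th = R1 ‖ R2 = 2.329 kΩ.

V_th ≈ 27.3 V, R_th ≈ 2.33 kΩ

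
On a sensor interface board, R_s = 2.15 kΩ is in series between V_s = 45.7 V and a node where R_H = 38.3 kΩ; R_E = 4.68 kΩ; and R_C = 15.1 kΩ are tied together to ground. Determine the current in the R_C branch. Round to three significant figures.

I ≈ 1.83 mA

Combine the parallel branches: R_p = (1/38.3 + 1/4.68 + 1/15.1)⁻¹ = 3.268 kΩ.
V_A = 45.7 × 3.268/5.418 = 27.56 V.
Branch current I = V_A/R_C = 27.56/15.1 = 1.825 mA.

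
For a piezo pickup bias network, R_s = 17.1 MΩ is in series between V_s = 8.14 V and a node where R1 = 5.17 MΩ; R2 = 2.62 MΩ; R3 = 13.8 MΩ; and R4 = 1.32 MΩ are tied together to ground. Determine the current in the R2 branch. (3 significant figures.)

I ≈ 0.124 µA

Parallel bank: R_p = 1/(1/5.17 + 1/2.62 + 1/13.8 + 1/1.32) = 0.7117 MΩ.
V_A by voltage divider: V_A = 8.14 × 0.7117/(17.1 + 0.7117) = 0.3252 V.
I(R2) = V_A / R2 = 0.3252/2.62 = 0.1241 µA.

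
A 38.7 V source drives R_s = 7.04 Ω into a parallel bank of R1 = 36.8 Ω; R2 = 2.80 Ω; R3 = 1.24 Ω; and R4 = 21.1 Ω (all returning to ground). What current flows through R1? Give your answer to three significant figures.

I ≈ 0.108 A

Equivalent of the parallel group: R_p = 0.8076 Ω.
V_A = 38.7 × 0.8076/7.848 = 3.983 V.
Branch current I = V_A/R1 = 3.983/36.8 = 0.1082 A.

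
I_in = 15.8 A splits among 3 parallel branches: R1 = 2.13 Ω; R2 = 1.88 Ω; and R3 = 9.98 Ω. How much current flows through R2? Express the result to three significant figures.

Total conductance ΣG = 1/2.13 + 1/1.88 + 1/9.98 = 1.102 (units of 1/Ω).
By the current-divider rule, I = I_in · G_k/ΣG = 15.8 × 0.4829 = 7.629 A.

I ≈ 7.63 A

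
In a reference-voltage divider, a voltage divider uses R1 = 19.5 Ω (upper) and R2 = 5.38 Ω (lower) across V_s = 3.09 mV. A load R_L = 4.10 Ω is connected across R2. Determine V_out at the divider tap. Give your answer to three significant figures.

V_out ≈ 0.329 mV

First combine the lower leg with the load: R2 ‖ R_L = 2.327 Ω.
Then V_out = V_s · R2'/(R1 + R2') = 3.09 × 2.327/21.83 = 0.3294 mV.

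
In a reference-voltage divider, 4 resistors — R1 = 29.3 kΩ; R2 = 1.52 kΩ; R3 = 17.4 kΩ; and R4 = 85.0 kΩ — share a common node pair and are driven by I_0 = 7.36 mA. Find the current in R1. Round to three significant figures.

Total conductance ΣG = 1/29.3 + 1/1.52 + 1/17.4 + 1/85.0 = 0.7613 (units of 1/kΩ).
R1 takes the fraction G_k/ΣG = 0.03413/0.7613 = 0.04483, so I = 7.36 × 0.04483 = 0.3300 mA.

I ≈ 0.330 mA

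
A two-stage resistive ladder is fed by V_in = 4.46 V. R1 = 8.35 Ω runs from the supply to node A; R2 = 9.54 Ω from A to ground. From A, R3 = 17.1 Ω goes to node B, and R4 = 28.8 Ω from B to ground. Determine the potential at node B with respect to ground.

V_B ≈ 1.36 V

Node A sees R2 in parallel with the series input of stage 2, R3 + R4 = 45.90 Ω.
Effective lower resistance at A: R2 ‖ 45.90 = 7.898 Ω.
So V_A = 4.46 × 0.4861 = 2.168 V.
V_B = V_A × 0.6275 = 1.360 V.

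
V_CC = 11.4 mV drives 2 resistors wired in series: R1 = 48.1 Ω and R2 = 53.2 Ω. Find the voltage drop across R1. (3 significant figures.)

V ≈ 5.41 mV

ΣR = 48.1 + 53.2 = 101.3 Ω.
By the voltage-divider rule, V = 11.4 × 48.10/101.3 = 5.413 mV.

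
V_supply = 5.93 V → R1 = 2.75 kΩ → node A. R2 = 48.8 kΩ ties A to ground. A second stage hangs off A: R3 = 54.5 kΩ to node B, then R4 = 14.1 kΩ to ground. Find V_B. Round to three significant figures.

Looking into the second stage from A: R3 + R4 = 68.60 kΩ appears in parallel with R2.
Effective lower resistance at A: R2 ‖ 68.60 = 28.52 kΩ.
First divider: V_A = V_supply · 28.52/(2.75 + 28.52) = 5.408 V.
Stage 2 is unloaded, so V_B = V_A · R4/(R3+R4) = 5.408 × 14.1/68.60 = 1.112 V.

V_B ≈ 1.11 V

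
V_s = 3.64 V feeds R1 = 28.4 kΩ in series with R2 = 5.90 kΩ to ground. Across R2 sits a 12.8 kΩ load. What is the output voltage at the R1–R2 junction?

First combine the lower leg with the load: R2 ‖ R_L = 4.039 kΩ.
Then V_out = V_s · R2'/(R1 + R2') = 3.64 × 4.039/32.44 = 0.4532 V.

V_out ≈ 0.453 V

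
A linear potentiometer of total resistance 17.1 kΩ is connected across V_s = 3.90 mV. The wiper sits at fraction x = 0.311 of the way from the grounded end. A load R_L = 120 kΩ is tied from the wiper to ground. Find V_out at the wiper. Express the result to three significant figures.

V_out ≈ 1.18 mV

Lower segment x·R_p = 5.318 kΩ; upper segment (1−x)·R_p = 11.78 kΩ.
R_L loads the lower segment: effective lower R = 5.092 kΩ.
Loaded-divider output: V_out = 3.90 × 0.3018 = 1.177 mV.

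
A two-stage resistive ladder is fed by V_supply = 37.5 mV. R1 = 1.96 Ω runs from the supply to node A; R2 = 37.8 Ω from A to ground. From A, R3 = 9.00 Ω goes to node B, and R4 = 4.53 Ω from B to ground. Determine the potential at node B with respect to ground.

V_B ≈ 10.5 mV

Looking into the second stage from A: R3 + R4 = 13.53 Ω appears in parallel with R2.
Effective lower resistance at A: R2 ‖ 13.53 = 9.964 Ω.
So V_A = 37.5 × 0.8356 = 31.34 mV.
Then the unloaded second divider: V_B = V_A × R4/(R3+R4) = 31.34 × 0.3348 = 10.49 mV.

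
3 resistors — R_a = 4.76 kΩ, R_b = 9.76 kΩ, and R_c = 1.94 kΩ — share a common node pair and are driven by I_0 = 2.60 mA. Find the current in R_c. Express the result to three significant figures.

I ≈ 1.62 mA

Conductances: ΣG = 1/4.76 + 1/9.76 + 1/1.94 = 0.8280 (1/kΩ).
R_c takes the fraction G_k/ΣG = 0.5155/0.8280 = 0.6225, so I = 2.60 × 0.6225 = 1.619 mA.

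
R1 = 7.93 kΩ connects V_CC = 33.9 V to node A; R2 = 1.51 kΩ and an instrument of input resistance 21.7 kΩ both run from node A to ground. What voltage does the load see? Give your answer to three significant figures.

V_out ≈ 5.12 V

R2 ‖ R_L = (1.51 × 21.7)/(1.51 + 21.7) = 1.412 kΩ.
Now apply the divider: V_out = 33.9 × 0.1511 = 5.123 V.
(Unloaded it would be 5.42 V; the load pulls it down.)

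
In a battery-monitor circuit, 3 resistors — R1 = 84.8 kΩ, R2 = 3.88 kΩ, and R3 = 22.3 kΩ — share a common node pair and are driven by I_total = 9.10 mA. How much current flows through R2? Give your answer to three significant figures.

I ≈ 7.46 mA

ΣG = 1/84.8 + 1/3.88 + 1/22.3 = 0.3144.
Current divider: I(R2) = I_total · G_k/ΣG = 9.10 × (0.2577/0.3144) = 9.10 × 0.8198 = 7.461 mA.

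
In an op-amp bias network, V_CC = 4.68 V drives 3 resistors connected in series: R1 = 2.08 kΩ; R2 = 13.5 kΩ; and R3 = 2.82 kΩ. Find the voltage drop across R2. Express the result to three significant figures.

V ≈ 3.43 V

Total series resistance ΣR = 2.08 + 13.5 + 2.82 = 18.40 kΩ.
Voltage divider: V = V_CC · (13.50 / 18.40) = 4.68 × 0.7337 = 3.434 V.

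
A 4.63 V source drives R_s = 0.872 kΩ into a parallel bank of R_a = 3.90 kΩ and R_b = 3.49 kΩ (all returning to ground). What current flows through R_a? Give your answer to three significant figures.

Combine the parallel branches: R_p = (1/3.90 + 1/3.49)⁻¹ = 1.842 kΩ.
V_A by voltage divider: V_A = 4.63 × 1.842/(0.872 + 1.842) = 3.142 V.
I(R_a) = V_A / R_a = 3.142/3.90 = 0.8057 mA.
(Check via current divider: I_total = 1.706 mA; share G_k/ΣG = 0.4723 → same result.)

I ≈ 0.806 mA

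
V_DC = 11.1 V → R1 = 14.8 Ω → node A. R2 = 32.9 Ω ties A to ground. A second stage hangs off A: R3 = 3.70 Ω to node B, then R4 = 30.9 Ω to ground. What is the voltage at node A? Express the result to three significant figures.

The second stage (R3 + R4 = 34.60 Ω) loads node A in parallel with R2.
Effective lower resistance at A: R2 ‖ 34.60 = 16.86 Ω.
So V_A = 11.1 × 0.5326 = 5.912 V.

V_A ≈ 5.91 V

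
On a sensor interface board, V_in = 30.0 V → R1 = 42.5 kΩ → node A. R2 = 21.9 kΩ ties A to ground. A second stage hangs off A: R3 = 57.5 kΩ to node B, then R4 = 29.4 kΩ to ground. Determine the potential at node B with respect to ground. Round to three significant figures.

Node A sees R2 in parallel with the series input of stage 2, R3 + R4 = 86.90 kΩ.
R2 ‖ (R3+R4) = 17.49 kΩ.
First divider: V_A = V_in · 17.49/(42.5 + 17.49) = 8.747 V.
Then the unloaded second divider: V_B = V_A × R4/(R3+R4) = 8.747 × 0.3383 = 2.959 V.

V_B ≈ 2.96 V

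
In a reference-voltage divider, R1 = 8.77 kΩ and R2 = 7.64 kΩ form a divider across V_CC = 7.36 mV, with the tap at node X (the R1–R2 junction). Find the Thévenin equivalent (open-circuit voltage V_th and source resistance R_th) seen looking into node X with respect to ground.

With X open, the divider is unloaded: V_th = 7.36 × 7.64/16.41 = 3.427 mV.
Zeroing V_CC shorts the top of R1 to ground, so R_th = R1 ‖ R2 = 4.083 kΩ.

V_th ≈ 3.43 mV, R_th ≈ 4.08 kΩ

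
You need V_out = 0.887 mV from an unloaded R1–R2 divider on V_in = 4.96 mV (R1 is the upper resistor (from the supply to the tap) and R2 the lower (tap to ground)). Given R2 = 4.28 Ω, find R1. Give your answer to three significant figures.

R1 ≈ 19.7 Ω

The divider ratio is R2/(R1+R2) = 0.887/4.96 = 0.1788.
R1 = R2·(1/k − 1) = 4.28 × 4.592 = 19.65 Ω.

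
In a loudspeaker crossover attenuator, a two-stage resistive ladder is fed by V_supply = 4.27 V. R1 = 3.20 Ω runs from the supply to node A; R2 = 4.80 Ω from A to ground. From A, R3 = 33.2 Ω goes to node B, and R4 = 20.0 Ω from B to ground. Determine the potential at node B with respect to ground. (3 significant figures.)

The second stage (R3 + R4 = 53.20 Ω) loads node A in parallel with R2.
R2 ‖ (R3+R4) = 4.403 Ω.
First divider: V_A = V_supply · 4.403/(3.20 + 4.403) = 2.473 V.
Stage 2 is unloaded, so V_B = V_A · R4/(R3+R4) = 2.473 × 20.0/53.20 = 0.9296 V.

V_B ≈ 0.930 V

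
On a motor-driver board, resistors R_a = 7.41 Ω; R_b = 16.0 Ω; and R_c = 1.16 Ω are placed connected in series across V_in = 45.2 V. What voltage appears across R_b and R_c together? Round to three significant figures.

Series total: ΣR = 7.41 + 16.0 + 1.16 = 24.57 Ω.
R_{R_b..R_c} = 16.0 + 1.16 = 17.16 Ω.
V = V_in · R/ΣR = 45.2 × 0.6984 = 31.57 V.

V ≈ 31.6 V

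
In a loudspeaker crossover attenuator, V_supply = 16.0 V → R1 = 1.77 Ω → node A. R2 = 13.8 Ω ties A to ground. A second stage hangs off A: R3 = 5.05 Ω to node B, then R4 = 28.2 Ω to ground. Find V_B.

Looking into the second stage from A: R3 + R4 = 33.25 Ω appears in parallel with R2.
Effective lower resistance at A: R2 ‖ 33.25 = 9.752 Ω.
So V_A = 16.0 × 0.8464 = 13.54 V.
Stage 2 is unloaded, so V_B = V_A · R4/(R3+R4) = 13.54 × 28.2/33.25 = 11.49 V.

V_B ≈ 11.5 V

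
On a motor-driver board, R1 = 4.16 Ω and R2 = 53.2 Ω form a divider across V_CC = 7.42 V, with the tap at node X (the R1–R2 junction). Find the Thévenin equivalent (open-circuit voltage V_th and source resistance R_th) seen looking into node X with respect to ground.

V_th ≈ 6.88 V, R_th ≈ 3.86 Ω

V_th is the unloaded tap voltage: V_CC · R2/(R1+R2) = 7.42 × 0.9275 = 6.882 V.
Looking into X with the source shorted: R_th = R1·R2/(R1+R2) = 4.160 × 53.2/57.36 = 3.858 Ω.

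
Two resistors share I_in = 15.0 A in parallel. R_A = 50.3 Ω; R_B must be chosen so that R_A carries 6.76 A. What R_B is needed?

The fraction through R_A equals R_B/(R_A+R_B).
6.76/15.0 = R_B/(R_A + R_B) → R_B = R_A · (0.4507)/(1 − 0.4507) = 50.3 × 0.8204 = 41.27 Ω.

R_B ≈ 41.3 Ω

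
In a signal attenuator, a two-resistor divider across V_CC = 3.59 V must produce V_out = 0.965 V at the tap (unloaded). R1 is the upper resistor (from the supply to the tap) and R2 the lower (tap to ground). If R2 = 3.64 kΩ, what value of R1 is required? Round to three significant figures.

R1 ≈ 9.90 kΩ

The divider ratio is R2/(R1+R2) = 0.965/3.59 = 0.2688.
R1 = R2·(1/k − 1) = 3.64 × 2.720 = 9.902 kΩ.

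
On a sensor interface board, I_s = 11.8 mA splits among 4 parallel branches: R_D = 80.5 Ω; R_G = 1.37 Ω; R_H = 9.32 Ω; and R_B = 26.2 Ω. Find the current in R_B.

Total conductance ΣG = 1/80.5 + 1/1.37 + 1/9.32 + 1/26.2 = 0.8878 (units of 1/Ω).
Current divider: I(R_B) = I_s · G_k/ΣG = 11.8 × (0.03817/0.8878) = 11.8 × 0.04299 = 0.5073 mA.

I ≈ 0.507 mA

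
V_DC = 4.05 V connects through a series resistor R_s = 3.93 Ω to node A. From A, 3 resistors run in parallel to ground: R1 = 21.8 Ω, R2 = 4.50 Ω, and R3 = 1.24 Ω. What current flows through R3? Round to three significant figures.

Combine the parallel branches: R_p = (1/21.8 + 1/4.50 + 1/1.24)⁻¹ = 0.9306 Ω.
V_A by voltage divider: V_A = 4.05 × 0.9306/(3.93 + 0.9306) = 0.7754 V.
I(R3) = V_A / R3 = 0.7754/1.24 = 0.6253 A.

I ≈ 0.625 A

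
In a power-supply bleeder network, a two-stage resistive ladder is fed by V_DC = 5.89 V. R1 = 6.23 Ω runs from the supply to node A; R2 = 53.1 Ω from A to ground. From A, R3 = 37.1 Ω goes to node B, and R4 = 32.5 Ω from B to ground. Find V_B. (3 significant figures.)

V_B ≈ 2.28 V

Node A sees R2 in parallel with the series input of stage 2, R3 + R4 = 69.60 Ω.
R2 ‖ (R3+R4) = 30.12 Ω.
First divider: V_A = V_DC · 30.12/(6.23 + 30.12) = 4.881 V.
Stage 2 is unloaded, so V_B = V_A · R4/(R3+R4) = 4.881 × 32.5/69.60 = 2.279 V.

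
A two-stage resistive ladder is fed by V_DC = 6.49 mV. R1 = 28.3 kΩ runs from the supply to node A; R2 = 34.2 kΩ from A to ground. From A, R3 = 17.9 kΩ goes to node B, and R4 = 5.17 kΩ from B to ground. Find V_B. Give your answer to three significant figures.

The second stage (R3 + R4 = 23.07 kΩ) loads node A in parallel with R2.
R2 ‖ (R3+R4) = 13.78 kΩ.
First divider: V_A = V_DC · 13.78/(28.3 + 13.78) = 2.125 mV.
Then the unloaded second divider: V_B = V_A × R4/(R3+R4) = 2.125 × 0.2241 = 0.4762 mV.

V_B ≈ 0.476 mV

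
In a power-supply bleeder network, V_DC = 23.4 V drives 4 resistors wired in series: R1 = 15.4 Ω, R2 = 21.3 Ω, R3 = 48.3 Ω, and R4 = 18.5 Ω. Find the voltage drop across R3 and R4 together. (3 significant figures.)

ΣR = 15.4 + 21.3 + 48.3 + 18.5 = 103.5 Ω.
R_{R3..R4} = 48.3 + 18.5 = 66.80 Ω.
Voltage divider: V = V_DC · (66.80 / 103.5) = 23.4 × 0.6454 = 15.10 V.

V ≈ 15.1 V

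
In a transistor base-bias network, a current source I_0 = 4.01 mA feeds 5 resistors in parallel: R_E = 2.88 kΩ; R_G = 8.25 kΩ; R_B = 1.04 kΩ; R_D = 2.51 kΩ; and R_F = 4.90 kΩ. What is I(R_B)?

ΣG = 1/2.88 + 1/8.25 + 1/1.04 + 1/2.51 + 1/4.90 = 2.032.
R_B takes the fraction G_k/ΣG = 0.9615/2.032 = 0.4731, so I = 4.01 × 0.4731 = 1.897 mA.

I ≈ 1.90 mA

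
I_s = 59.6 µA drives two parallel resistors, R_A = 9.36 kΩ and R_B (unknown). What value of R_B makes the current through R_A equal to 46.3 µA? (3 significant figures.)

In a two-way split, I_A/I_s = R_B/(R_A + R_B).
46.3/59.6 = R_B/(R_A + R_B) → R_B = R_A · (0.7768)/(1 − 0.7768) = 9.36 × 3.481 = 32.58 kΩ.

R_B ≈ 32.6 kΩ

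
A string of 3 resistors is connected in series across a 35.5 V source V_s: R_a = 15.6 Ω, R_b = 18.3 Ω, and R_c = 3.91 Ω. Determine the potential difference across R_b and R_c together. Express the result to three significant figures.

V ≈ 20.9 V

Total series resistance ΣR = 15.6 + 18.3 + 3.91 = 37.81 Ω.
R_{R_b..R_c} = 18.3 + 3.91 = 22.21 Ω.
V = V_s · R/ΣR = 35.5 × 0.5874 = 20.85 V.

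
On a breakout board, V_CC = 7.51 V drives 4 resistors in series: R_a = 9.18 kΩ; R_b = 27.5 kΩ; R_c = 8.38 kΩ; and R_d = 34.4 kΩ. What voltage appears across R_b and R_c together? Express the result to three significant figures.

ΣR = 9.18 + 27.5 + 8.38 + 34.4 = 79.46 kΩ.
R_{R_b..R_c} = 27.5 + 8.38 = 35.88 kΩ.
By the voltage-divider rule, V = 7.51 × 35.88/79.46 = 3.391 V.

V ≈ 3.39 V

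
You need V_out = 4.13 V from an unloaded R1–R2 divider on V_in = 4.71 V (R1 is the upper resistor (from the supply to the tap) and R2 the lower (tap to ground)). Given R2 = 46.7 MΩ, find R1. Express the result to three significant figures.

Required fraction k = V_out/V_in = 0.8769.
So R1 = R2 · (V_in/V_out − 1) = 46.7 × (4.71/4.13 − 1) = 46.7 × 0.1404 = 6.558 MΩ.

R1 ≈ 6.56 MΩ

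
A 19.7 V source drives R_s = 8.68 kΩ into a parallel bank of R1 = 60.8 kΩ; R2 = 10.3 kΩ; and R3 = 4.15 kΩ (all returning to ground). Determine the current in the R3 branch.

Parallel bank: R_p = 1/(1/60.8 + 1/10.3 + 1/4.15) = 2.821 kΩ.
V_A by voltage divider: V_A = 19.7 × 2.821/(8.68 + 2.821) = 4.832 V.
I(R3) = V_A / R3 = 4.832/4.15 = 1.164 mA.

I ≈ 1.16 mA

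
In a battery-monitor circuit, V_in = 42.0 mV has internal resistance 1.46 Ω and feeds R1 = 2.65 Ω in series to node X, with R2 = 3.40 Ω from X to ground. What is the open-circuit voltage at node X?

V_th ≈ 19.0 mV

R1' = 1.46 + 2.65 = 4.110 Ω (source resistance + R1).
Open-circuit (no load on X): V_th = V_in · R2/(R1' + R2) = 42.0 × 3.40/(4.110 + 3.40) = 19.01 mV.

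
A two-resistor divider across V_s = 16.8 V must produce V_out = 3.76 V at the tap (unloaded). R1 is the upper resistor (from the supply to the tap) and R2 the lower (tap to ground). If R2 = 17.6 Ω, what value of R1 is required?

The divider ratio is R2/(R1+R2) = 3.76/16.8 = 0.2238.
So R1 = R2 · (V_s/V_out − 1) = 17.6 × (16.8/3.76 − 1) = 17.6 × 3.468 = 61.04 Ω.

R1 ≈ 61.0 Ω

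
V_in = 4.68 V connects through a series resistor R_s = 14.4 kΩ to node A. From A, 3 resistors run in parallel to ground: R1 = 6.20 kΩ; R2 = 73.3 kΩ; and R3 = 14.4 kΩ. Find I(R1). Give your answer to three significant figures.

Parallel bank: R_p = 1/(1/6.20 + 1/73.3 + 1/14.4) = 4.092 kΩ.
Node voltage V_A = V_in · R_p/(R_s + R_p) = 4.68 × 0.2213 = 1.036 V.
Branch current I = V_A/R1 = 1.036/6.20 = 0.1670 mA.

I ≈ 0.167 mA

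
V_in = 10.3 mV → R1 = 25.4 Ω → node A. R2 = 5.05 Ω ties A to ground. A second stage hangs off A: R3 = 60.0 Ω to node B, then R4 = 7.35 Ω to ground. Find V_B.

The second stage (R3 + R4 = 67.35 Ω) loads node A in parallel with R2.
Effective lower resistance at A: R2 ‖ 67.35 = 4.698 Ω.
V_A = 10.3 × 4.698/(25.4 + 4.698) = 1.608 mV.
V_B = V_A × 0.1091 = 0.1754 mV.

V_B ≈ 0.175 mV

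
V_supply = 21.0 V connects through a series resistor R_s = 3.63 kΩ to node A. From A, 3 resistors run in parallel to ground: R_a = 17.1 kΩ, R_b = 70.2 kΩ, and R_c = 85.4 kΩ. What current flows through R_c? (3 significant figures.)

I ≈ 0.188 mA

Parallel bank: R_p = 1/(1/17.1 + 1/70.2 + 1/85.4) = 11.84 kΩ.
V_A = 21.0 × 11.84/15.47 = 16.07 V.
I(R_c) = V_A / R_c = 16.07/85.4 = 0.1882 mA.
(Check via current divider: I_total = 1.357 mA; share G_k/ΣG = 0.1387 → same result.)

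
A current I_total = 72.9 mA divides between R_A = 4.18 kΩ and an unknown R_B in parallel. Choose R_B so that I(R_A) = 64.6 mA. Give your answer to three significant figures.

The fraction through R_A equals R_B/(R_A+R_B).
64.6/72.9 = R_B/(R_A + R_B) → R_B = R_A · (0.8861)/(1 − 0.8861) = 4.18 × 7.783 = 32.53 kΩ.

R_B ≈ 32.5 kΩ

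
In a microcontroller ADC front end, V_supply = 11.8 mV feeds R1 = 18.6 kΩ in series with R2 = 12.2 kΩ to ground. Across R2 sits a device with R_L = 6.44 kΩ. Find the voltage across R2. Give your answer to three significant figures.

R2 ‖ R_L = (12.2 × 6.44)/(12.2 + 6.44) = 4.215 kΩ.
Now apply the divider: V_out = 11.8 × 0.1847 = 2.180 mV.
(Unloaded it would be 4.67 mV; the load pulls it down.)

V_out ≈ 2.18 mV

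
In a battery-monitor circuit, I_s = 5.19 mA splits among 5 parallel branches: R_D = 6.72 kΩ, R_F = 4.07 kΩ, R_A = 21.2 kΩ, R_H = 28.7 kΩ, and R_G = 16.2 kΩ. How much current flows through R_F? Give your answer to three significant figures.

Total conductance ΣG = 1/6.72 + 1/4.07 + 1/21.2 + 1/28.7 + 1/16.2 = 0.5383 (units of 1/kΩ).
By the current-divider rule, I = I_s · G_k/ΣG = 5.19 × 0.4565 = 2.369 mA.

I ≈ 2.37 mA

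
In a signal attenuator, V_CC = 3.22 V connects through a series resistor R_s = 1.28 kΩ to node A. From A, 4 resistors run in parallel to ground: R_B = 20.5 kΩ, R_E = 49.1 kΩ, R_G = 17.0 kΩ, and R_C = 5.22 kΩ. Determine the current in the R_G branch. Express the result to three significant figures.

Equivalent of the parallel group: R_p = 3.129 kΩ.
V_A = 3.22 × 3.129/4.409 = 2.285 V.
I(R_G) = V_A / R_G = 2.285/17.0 = 0.1344 mA.

I ≈ 0.134 mA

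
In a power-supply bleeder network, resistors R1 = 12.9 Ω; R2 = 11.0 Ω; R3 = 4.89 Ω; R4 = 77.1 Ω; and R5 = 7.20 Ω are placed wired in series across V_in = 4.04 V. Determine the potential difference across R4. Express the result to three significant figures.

Series total: ΣR = 12.9 + 11.0 + 4.89 + 77.1 + 7.20 = 113.1 Ω.
V = V_in · R/ΣR = 4.04 × 0.6818 = 2.754 V.

V ≈ 2.75 V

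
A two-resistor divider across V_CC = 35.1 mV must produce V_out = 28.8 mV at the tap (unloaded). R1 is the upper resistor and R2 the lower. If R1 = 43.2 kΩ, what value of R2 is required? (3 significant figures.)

Required fraction k = V_out/V_CC = 0.8205.
R2 = R1 · 0.8205/(1 − 0.8205) = 197.5 kΩ.

R2 ≈ 197 kΩ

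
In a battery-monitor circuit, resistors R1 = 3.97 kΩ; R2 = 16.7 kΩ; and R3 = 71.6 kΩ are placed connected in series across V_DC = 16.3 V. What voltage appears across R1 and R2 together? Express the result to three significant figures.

Series total: ΣR = 3.97 + 16.7 + 71.6 = 92.27 kΩ.
R_{R1..R2} = 3.97 + 16.7 = 20.67 kΩ.
By the voltage-divider rule, V = 16.3 × 20.67/92.27 = 3.651 V.

V ≈ 3.65 V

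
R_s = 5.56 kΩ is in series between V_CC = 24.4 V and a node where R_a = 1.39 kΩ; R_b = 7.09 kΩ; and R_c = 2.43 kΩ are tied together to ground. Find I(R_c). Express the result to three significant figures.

I ≈ 1.24 mA

Parallel bank: R_p = 1/(1/1.39 + 1/7.09 + 1/2.43) = 0.7862 kΩ.
Node voltage V_A = V_CC · R_p/(R_s + R_p) = 24.4 × 0.1239 = 3.023 V.
I(R_c) = V_A / R_c = 3.023/2.43 = 1.244 mA.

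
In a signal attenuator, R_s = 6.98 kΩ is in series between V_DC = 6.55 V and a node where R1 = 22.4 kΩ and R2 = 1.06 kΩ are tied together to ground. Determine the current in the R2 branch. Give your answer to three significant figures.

Combine the parallel branches: R_p = (1/22.4 + 1/1.06)⁻¹ = 1.012 kΩ.
V_A by voltage divider: V_A = 6.55 × 1.012/(6.98 + 1.012) = 0.8295 V.
Branch current I = V_A/R2 = 0.8295/1.06 = 0.7825 mA.

I ≈ 0.783 mA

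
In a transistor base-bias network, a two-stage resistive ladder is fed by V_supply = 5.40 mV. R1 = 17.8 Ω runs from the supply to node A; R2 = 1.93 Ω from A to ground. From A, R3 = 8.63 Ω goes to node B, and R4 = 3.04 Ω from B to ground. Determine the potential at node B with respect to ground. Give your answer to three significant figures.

Node A sees R2 in parallel with the series input of stage 2, R3 + R4 = 11.67 Ω.
R2 ‖ (R3+R4) = 1.656 Ω.
First divider: V_A = V_supply · 1.656/(17.8 + 1.656) = 0.4596 mV.
V_B = V_A × 0.2605 = 0.1197 mV.

V_B ≈ 0.120 mV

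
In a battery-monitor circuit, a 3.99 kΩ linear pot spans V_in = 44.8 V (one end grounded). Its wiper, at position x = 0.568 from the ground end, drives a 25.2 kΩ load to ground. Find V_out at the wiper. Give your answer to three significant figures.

Split the track: R_lower = x·R_p = 2.266 kΩ, R_upper = (1−x)·R_p = 1.724 kΩ.
Lower segment in parallel with the load: 2.266 ‖ 25.2 = 2.079 kΩ.
Loaded-divider output: V_out = 44.8 × 0.5468 = 24.49 V.

V_out ≈ 24.5 V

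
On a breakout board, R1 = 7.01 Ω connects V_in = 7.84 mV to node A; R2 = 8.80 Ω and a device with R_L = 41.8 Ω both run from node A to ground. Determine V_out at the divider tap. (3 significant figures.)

R2 ‖ R_L = (8.80 × 41.8)/(8.80 + 41.8) = 7.270 Ω.
Then V_out = V_in · R2'/(R1 + R2') = 7.84 × 7.270/14.28 = 3.991 mV.

V_out ≈ 3.99 mV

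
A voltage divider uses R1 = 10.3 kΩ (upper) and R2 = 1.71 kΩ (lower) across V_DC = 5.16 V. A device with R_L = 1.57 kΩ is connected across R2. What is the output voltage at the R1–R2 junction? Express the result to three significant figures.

First combine the lower leg with the load: R2 ‖ R_L = 0.8185 kΩ.
Now apply the divider: V_out = 5.16 × 0.07362 = 0.3799 V.
(Unloaded it would be 0.735 V; the load pulls it down.)

V_out ≈ 0.380 V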